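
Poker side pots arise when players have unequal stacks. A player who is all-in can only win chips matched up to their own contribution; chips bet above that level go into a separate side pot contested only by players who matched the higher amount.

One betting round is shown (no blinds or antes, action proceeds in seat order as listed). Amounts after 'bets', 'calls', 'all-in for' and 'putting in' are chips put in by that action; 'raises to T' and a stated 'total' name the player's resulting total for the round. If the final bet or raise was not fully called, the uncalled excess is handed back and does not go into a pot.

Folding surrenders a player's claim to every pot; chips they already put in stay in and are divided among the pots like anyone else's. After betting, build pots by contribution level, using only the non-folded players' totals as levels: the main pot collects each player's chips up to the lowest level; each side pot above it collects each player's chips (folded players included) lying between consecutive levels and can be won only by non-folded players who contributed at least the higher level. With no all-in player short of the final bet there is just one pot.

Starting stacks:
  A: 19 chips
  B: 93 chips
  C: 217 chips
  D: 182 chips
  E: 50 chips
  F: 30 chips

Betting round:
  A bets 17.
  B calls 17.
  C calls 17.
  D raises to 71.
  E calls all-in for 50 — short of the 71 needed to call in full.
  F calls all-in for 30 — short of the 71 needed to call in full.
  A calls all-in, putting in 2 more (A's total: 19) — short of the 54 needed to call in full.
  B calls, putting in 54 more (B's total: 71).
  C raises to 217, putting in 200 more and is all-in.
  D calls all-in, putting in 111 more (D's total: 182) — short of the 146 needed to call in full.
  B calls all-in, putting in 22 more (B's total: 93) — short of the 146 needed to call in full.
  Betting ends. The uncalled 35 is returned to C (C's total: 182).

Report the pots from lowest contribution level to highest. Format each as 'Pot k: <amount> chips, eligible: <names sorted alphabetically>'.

Pot 1: 114 chips, eligible: A, B, C, D, E, F
Pot 2: 55 chips, eligible: B, C, D, E, F
Pot 3: 80 chips, eligible: B, C, D, E
Pot 4: 129 chips, eligible: B, C, D
Pot 5: 178 chips, eligible: C, D

Derivation:
Contributions (after 35 returned to C): A=19, B=93, C=182, D=182, E=50, F=30
Pot levels (distinct totals of non-folded players): 19, 30, 50, 93, 182
Layer 1-19: 19 each from A, B, C, D, E, F = 19*6 = 114 chips; eligible A, B, C, D, E, F
Layer 20-30: 11 each from B, C, D, E, F = 11*5 = 55 chips; eligible B, C, D, E, F
Layer 31-50: 20 each from B, C, D, E = 20*4 = 80 chips; eligible B, C, D, E
Layer 51-93: 43 each from B, C, D = 43*3 = 129 chips; eligible B, C, D
Layer 94-182: 89 each from C, D = 89*2 = 178 chips; eligible C, D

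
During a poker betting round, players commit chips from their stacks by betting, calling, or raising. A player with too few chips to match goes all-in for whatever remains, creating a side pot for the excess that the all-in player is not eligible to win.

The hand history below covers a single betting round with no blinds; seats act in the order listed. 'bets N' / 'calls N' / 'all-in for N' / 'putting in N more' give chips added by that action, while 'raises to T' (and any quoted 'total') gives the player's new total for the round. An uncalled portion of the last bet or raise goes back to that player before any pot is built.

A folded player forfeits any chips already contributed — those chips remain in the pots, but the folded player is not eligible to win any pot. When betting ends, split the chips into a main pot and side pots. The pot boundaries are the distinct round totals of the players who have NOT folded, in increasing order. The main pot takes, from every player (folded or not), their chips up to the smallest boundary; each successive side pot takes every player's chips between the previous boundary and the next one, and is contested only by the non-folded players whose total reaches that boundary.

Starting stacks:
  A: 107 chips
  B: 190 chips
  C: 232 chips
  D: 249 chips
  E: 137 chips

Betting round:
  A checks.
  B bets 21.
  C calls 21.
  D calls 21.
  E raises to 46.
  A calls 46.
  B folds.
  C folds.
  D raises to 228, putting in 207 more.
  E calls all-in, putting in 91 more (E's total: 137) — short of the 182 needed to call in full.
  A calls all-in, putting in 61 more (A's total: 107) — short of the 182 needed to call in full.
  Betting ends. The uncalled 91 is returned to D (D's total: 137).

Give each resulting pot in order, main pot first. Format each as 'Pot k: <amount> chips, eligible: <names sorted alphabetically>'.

Pot 1: 363 chips, eligible: A, D, E
Pot 2: 60 chips, eligible: D, E

Derivation:
Contributions (after 91 returned to D): A=107, B=21, C=21, D=137, E=137
Folded: B, C
Pot levels (distinct totals of non-folded players): 107, 137
Layer 1-107: A 107 + B 21 + C 21 + D 107 + E 107 = 363 chips; eligible A, D, E
Layer 108-137: 30 each from D, E = 30*2 = 60 chips; eligible D, E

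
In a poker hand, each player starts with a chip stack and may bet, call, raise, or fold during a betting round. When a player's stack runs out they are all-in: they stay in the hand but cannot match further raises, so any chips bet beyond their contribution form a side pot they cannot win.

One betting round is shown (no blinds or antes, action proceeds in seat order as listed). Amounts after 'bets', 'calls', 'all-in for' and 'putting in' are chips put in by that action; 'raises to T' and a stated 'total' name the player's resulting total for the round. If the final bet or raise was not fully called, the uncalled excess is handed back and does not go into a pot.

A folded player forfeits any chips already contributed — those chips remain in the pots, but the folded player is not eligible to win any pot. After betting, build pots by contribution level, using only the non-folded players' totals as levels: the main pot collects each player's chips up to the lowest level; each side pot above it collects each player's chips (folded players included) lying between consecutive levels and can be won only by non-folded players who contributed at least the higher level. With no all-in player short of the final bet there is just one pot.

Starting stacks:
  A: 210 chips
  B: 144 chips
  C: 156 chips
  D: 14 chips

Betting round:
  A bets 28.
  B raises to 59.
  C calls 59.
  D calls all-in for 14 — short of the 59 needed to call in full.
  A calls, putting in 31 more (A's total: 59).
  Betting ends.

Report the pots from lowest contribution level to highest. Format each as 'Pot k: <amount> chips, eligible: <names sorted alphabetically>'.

Pot 1: 56 chips, eligible: A, B, C, D
Pot 2: 135 chips, eligible: A, B, C

Derivation:
Contributions: A=59, B=59, C=59, D=14
Pot levels (distinct totals of non-folded players): 14, 59
Layer 1-14: 14 each from A, B, C, D = 14*4 = 56 chips; eligible A, B, C, D
Layer 15-59: 45 each from A, B, C = 45*3 = 135 chips; eligible A, B, C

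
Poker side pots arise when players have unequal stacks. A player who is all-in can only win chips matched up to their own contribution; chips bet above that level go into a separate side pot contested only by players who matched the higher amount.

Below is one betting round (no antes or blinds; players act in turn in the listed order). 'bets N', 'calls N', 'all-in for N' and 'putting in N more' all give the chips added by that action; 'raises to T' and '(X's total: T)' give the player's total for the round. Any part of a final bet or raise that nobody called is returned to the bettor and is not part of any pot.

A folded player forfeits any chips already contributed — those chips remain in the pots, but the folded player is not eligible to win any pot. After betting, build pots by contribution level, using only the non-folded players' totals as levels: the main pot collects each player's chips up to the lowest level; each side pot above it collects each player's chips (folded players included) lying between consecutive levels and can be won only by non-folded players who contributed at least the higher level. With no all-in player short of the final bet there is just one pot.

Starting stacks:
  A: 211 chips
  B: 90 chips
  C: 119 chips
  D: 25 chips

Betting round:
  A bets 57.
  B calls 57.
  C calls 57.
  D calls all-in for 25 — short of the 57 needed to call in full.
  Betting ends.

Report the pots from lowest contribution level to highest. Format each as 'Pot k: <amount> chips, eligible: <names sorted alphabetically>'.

Pot 1: 100 chips, eligible: A, B, C, D
Pot 2: 96 chips, eligible: A, B, C

Derivation:
Contributions: A=57, B=57, C=57, D=25
Pot levels (distinct totals of non-folded players): 25, 57
Layer 1-25: 25 each from A, B, C, D = 25*4 = 100 chips; eligible A, B, C, D
Layer 26-57: 32 each from A, B, C = 32*3 = 96 chips; eligible A, B, C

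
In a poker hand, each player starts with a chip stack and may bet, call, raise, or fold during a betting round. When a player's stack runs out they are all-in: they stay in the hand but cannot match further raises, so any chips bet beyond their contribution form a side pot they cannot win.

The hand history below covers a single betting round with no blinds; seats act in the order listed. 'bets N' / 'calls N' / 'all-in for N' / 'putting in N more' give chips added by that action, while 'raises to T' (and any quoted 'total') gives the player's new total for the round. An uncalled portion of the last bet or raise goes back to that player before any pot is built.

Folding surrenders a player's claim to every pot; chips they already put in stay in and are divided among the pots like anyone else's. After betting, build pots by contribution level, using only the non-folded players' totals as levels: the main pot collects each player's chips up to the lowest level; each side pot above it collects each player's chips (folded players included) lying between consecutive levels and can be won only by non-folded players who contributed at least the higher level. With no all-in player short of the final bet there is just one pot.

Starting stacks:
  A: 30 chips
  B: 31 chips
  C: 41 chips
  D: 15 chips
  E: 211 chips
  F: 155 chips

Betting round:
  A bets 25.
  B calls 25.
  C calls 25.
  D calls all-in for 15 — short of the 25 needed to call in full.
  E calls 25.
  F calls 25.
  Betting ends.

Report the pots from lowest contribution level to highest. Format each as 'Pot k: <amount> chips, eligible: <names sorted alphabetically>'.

Pot 1: 90 chips, eligible: A, B, C, D, E, F
Pot 2: 50 chips, eligible: A, B, C, E, F

Derivation:
Contributions: A=25, B=25, C=25, D=15, E=25, F=25
Pot levels (distinct totals of non-folded players): 15, 25
Layer 1-15: 15 each from A, B, C, D, E, F = 15*6 = 90 chips; eligible A, B, C, D, E, F
Layer 16-25: 10 each from A, B, C, E, F = 10*5 = 50 chips; eligible A, B, C, E, F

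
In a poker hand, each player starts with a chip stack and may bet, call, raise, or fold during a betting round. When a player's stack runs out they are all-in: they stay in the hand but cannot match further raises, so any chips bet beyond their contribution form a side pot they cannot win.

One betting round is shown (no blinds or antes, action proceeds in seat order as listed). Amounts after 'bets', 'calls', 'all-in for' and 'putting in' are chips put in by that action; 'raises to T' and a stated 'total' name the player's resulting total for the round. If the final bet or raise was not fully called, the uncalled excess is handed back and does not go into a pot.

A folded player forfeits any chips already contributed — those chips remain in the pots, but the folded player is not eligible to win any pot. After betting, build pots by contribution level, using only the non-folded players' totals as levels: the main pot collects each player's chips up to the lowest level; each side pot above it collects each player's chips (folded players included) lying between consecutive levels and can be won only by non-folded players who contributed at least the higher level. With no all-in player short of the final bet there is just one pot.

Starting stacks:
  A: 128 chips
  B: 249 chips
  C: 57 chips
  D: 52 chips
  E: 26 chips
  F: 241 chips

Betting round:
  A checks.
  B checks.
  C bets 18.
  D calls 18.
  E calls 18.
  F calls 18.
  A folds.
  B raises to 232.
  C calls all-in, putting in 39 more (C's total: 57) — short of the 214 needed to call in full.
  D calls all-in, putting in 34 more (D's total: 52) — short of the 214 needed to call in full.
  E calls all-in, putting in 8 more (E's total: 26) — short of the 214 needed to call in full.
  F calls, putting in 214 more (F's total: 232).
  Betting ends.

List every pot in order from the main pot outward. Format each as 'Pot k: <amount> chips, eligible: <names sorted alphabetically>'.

Contributions: B=232, C=57, D=52, E=26, F=232
Folded: A
Pot levels (distinct totals of non-folded players): 26, 52, 57, 232
Layer 1-26: 26 each from B, C, D, E, F = 26*5 = 130 chips; eligible B, C, D, E, F
Layer 27-52: 26 each from B, C, D, F = 26*4 = 104 chips; eligible B, C, D, F
Layer 53-57: 5 each from B, C, F = 5*3 = 15 chips; eligible B, C, F
Layer 58-232: 175 each from B, F = 175*2 = 350 chips; eligible B, F

Pot 1: 130 chips, eligible: B, C, D, E, F
Pot 2: 104 chips, eligible: B, C, D, F
Pot 3: 15 chips, eligible: B, C, F
Pot 4: 350 chips, eligible: B, F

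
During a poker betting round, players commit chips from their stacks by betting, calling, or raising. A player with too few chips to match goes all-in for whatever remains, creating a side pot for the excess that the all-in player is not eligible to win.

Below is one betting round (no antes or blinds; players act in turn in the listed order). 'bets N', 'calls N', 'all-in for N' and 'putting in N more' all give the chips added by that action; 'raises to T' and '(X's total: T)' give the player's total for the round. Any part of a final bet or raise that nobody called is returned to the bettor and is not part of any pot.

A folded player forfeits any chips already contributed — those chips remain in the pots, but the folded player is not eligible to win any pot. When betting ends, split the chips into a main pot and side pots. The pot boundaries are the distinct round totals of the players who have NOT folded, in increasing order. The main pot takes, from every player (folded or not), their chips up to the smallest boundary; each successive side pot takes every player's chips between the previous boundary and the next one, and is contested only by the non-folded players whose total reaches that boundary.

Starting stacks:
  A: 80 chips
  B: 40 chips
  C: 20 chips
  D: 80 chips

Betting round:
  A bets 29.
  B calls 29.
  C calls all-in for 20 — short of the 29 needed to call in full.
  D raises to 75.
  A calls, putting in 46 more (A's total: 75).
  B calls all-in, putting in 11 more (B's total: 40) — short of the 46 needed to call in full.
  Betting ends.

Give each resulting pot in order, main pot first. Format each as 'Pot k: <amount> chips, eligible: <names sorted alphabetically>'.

Contributions: A=75, B=40, C=20, D=75
Pot levels (distinct totals of non-folded players): 20, 40, 75
Layer 1-20: 20 each from A, B, C, D = 20*4 = 80 chips; eligible A, B, C, D
Layer 21-40: 20 each from A, B, D = 20*3 = 60 chips; eligible A, B, D
Layer 41-75: 35 each from A, D = 35*2 = 70 chips; eligible A, D

Pot 1: 80 chips, eligible: A, B, C, D
Pot 2: 60 chips, eligible: A, B, D
Pot 3: 70 chips, eligible: A, D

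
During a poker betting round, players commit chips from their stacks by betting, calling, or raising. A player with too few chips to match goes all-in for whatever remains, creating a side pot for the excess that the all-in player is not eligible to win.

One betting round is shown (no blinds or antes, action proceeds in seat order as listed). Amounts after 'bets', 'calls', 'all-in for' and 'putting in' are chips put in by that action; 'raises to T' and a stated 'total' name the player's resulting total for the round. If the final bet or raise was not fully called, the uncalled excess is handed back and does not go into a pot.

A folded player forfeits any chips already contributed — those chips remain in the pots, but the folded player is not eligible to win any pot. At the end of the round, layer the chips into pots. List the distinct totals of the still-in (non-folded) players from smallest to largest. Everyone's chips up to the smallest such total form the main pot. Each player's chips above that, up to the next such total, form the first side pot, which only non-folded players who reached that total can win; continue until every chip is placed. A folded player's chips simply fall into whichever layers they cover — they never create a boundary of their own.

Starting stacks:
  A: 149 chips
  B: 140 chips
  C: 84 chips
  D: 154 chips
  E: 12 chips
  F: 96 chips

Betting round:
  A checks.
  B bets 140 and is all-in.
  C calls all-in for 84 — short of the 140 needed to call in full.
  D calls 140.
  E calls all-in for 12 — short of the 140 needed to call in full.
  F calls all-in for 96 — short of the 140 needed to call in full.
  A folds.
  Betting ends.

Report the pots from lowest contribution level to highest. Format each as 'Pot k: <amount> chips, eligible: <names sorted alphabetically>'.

Contributions: B=140, C=84, D=140, E=12, F=96
Folded: A
Pot levels (distinct totals of non-folded players): 12, 84, 96, 140
Layer 1-12: 12 each from B, C, D, E, F = 12*5 = 60 chips; eligible B, C, D, E, F
Layer 13-84: 72 each from B, C, D, F = 72*4 = 288 chips; eligible B, C, D, F
Layer 85-96: 12 each from B, D, F = 12*3 = 36 chips; eligible B, D, F
Layer 97-140: 44 each from B, D = 44*2 = 88 chips; eligible B, D

Pot 1: 60 chips, eligible: B, C, D, E, F
Pot 2: 288 chips, eligible: B, C, D, F
Pot 3: 36 chips, eligible: B, D, F
Pot 4: 88 chips, eligible: B, D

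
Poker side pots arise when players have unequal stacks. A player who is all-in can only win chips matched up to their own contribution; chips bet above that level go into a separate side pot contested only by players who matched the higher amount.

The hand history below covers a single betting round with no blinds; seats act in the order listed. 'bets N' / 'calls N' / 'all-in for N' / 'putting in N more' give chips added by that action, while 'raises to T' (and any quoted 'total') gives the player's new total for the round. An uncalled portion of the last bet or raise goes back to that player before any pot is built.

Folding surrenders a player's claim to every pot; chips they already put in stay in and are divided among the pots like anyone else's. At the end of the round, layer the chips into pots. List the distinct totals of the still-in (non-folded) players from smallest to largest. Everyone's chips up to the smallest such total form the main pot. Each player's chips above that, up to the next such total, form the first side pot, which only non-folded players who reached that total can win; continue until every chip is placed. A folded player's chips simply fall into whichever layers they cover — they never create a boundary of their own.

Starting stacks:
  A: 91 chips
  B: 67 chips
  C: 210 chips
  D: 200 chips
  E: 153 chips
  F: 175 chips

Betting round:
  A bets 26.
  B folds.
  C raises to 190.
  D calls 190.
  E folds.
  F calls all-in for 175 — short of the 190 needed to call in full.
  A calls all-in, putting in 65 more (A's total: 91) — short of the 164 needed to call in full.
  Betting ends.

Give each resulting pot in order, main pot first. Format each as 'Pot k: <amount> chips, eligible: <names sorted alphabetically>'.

Contributions: A=91, C=190, D=190, F=175
Folded: B, E
Pot levels (distinct totals of non-folded players): 91, 175, 190
Layer 1-91: 91 each from A, C, D, F = 91*4 = 364 chips; eligible A, C, D, F
Layer 92-175: 84 each from C, D, F = 84*3 = 252 chips; eligible C, D, F
Layer 176-190: 15 each from C, D = 15*2 = 30 chips; eligible C, D

Pot 1: 364 chips, eligible: A, C, D, F
Pot 2: 252 chips, eligible: C, D, F
Pot 3: 30 chips, eligible: C, D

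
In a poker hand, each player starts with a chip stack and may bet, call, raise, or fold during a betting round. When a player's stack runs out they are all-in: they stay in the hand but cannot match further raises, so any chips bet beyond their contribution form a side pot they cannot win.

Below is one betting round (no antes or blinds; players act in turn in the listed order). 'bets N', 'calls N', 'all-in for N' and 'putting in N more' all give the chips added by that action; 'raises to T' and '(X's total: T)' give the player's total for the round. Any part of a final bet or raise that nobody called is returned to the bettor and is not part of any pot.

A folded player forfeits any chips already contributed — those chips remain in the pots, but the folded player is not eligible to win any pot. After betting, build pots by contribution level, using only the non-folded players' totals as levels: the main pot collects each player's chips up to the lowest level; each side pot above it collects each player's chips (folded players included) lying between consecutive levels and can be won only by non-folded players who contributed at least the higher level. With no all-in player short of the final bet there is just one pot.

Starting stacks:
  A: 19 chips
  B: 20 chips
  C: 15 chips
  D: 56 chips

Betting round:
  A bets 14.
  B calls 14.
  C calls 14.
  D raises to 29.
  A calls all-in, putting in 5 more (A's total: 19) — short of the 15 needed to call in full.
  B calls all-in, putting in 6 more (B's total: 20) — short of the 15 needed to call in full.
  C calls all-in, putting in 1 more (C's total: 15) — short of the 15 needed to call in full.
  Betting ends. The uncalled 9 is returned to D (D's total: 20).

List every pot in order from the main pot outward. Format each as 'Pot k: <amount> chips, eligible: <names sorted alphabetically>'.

Pot 1: 60 chips, eligible: A, B, C, D
Pot 2: 12 chips, eligible: A, B, D
Pot 3: 2 chips, eligible: B, D

Derivation:
Contributions (after 9 returned to D): A=19, B=20, C=15, D=20
Pot levels (distinct totals of non-folded players): 15, 19, 20
Layer 1-15: 15 each from A, B, C, D = 15*4 = 60 chips; eligible A, B, C, D
Layer 16-19: 4 each from A, B, D = 4*3 = 12 chips; eligible A, B, D
Layer 20-20: 1 each from B, D = 1*2 = 2 chips; eligible B, D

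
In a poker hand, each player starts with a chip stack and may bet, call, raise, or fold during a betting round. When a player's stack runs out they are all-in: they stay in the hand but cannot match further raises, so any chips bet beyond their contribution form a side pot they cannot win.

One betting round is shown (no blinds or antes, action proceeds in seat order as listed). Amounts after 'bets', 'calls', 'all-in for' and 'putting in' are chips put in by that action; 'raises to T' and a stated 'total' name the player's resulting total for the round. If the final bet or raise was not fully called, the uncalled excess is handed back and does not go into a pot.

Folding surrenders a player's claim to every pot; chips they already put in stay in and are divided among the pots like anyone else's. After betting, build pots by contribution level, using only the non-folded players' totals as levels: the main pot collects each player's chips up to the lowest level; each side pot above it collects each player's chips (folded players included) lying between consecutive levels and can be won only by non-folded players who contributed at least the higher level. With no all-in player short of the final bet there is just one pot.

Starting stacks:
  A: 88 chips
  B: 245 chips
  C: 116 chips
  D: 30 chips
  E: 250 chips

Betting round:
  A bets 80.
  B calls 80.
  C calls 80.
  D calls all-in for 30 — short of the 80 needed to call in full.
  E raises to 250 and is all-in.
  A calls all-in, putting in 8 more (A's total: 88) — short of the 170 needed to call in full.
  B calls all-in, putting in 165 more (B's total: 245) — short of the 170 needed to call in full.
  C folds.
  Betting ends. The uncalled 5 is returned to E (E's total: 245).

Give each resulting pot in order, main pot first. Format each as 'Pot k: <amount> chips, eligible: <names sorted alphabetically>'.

Pot 1: 150 chips, eligible: A, B, D, E
Pot 2: 224 chips, eligible: A, B, E
Pot 3: 314 chips, eligible: B, E

Derivation:
Contributions (after 5 returned to E): A=88, B=245, C=80, D=30, E=245
Folded: C
Pot levels (distinct totals of non-folded players): 30, 88, 245
Layer 1-30: 30 each from A, B, C, D, E = 30*5 = 150 chips; eligible A, B, D, E
Layer 31-88: A 58 + B 58 + C 50 + E 58 = 224 chips; eligible A, B, E
Layer 89-245: 157 each from B, E = 157*2 = 314 chips; eligible B, E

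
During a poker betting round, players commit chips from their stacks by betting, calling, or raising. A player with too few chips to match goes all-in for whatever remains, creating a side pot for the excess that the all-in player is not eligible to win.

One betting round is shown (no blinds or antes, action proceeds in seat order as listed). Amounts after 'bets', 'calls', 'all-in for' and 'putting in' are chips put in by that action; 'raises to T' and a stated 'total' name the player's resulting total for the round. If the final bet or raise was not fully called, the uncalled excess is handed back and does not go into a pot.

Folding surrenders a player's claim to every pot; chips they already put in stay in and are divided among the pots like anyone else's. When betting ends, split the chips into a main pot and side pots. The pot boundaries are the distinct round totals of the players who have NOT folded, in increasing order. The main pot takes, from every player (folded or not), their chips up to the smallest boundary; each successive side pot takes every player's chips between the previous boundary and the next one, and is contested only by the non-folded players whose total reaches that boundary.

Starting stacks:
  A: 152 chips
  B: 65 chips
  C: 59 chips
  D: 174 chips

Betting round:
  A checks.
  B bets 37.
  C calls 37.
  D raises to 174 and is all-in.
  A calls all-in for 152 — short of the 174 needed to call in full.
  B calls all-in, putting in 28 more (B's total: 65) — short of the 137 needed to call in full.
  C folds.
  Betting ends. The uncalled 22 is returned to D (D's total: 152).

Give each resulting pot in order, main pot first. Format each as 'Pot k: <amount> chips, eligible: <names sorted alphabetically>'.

Contributions (after 22 returned to D): A=152, B=65, C=37, D=152
Folded: C
Pot levels (distinct totals of non-folded players): 65, 152
Layer 1-65: A 65 + B 65 + C 37 + D 65 = 232 chips; eligible A, B, D
Layer 66-152: 87 each from A, D = 87*2 = 174 chips; eligible A, D

Pot 1: 232 chips, eligible: A, B, D
Pot 2: 174 chips, eligible: A, D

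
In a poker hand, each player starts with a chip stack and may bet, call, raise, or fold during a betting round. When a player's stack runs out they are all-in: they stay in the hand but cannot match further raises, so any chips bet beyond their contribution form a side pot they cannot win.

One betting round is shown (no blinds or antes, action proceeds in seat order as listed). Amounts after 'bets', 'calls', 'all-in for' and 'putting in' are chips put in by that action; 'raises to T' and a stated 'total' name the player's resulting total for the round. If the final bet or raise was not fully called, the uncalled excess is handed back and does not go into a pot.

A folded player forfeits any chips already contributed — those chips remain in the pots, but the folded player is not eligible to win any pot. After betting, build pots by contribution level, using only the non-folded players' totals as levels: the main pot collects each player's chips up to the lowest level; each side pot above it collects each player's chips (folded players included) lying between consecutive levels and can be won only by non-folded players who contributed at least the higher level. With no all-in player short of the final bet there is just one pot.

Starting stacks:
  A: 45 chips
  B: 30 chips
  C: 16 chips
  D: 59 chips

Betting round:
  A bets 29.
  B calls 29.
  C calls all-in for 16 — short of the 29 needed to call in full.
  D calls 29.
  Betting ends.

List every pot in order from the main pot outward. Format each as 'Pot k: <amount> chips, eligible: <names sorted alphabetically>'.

Pot 1: 64 chips, eligible: A, B, C, D
Pot 2: 39 chips, eligible: A, B, D

Derivation:
Contributions: A=29, B=29, C=16, D=29
Pot levels (distinct totals of non-folded players): 16, 29
Layer 1-16: 16 each from A, B, C, D = 16*4 = 64 chips; eligible A, B, C, D
Layer 17-29: 13 each from A, B, D = 13*3 = 39 chips; eligible A, B, D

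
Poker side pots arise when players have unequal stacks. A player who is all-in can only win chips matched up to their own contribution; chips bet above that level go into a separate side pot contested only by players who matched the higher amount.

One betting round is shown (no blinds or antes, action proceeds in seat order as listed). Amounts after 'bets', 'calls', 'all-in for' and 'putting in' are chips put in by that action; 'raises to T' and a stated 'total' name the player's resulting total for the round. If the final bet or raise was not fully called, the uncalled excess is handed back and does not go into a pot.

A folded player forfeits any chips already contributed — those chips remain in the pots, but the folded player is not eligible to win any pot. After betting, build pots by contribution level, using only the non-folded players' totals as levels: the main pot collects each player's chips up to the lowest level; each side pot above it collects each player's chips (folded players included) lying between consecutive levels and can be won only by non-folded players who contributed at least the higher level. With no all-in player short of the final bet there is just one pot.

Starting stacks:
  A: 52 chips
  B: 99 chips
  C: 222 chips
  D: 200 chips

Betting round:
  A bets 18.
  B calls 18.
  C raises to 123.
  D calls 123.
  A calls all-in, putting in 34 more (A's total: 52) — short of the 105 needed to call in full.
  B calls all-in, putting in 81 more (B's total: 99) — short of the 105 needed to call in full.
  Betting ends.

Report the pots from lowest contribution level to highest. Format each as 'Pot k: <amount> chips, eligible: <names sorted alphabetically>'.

Pot 1: 208 chips, eligible: A, B, C, D
Pot 2: 141 chips, eligible: B, C, D
Pot 3: 48 chips, eligible: C, D

Derivation:
Contributions: A=52, B=99, C=123, D=123
Pot levels (distinct totals of non-folded players): 52, 99, 123
Layer 1-52: 52 each from A, B, C, D = 52*4 = 208 chips; eligible A, B, C, D
Layer 53-99: 47 each from B, C, D = 47*3 = 141 chips; eligible B, C, D
Layer 100-123: 24 each from C, D = 24*2 = 48 chips; eligible C, D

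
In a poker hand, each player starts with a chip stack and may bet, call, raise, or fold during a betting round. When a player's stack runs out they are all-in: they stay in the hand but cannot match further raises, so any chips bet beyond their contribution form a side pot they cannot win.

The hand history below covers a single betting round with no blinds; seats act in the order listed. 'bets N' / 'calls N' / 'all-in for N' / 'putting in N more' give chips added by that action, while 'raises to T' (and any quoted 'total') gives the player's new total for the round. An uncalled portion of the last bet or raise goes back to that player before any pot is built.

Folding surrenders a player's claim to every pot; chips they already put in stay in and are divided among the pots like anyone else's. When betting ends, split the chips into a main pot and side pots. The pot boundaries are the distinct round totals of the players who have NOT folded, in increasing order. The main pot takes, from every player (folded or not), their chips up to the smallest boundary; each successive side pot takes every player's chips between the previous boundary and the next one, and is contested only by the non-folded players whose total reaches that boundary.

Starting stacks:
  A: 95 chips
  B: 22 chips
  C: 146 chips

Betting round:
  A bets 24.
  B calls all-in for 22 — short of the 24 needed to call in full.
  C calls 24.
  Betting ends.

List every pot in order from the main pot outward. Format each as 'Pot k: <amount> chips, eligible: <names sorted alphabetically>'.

Pot 1: 66 chips, eligible: A, B, C
Pot 2: 4 chips, eligible: A, C

Derivation:
Contributions: A=24, B=22, C=24
Pot levels (distinct totals of non-folded players): 22, 24
Layer 1-22: 22 each from A, B, C = 22*3 = 66 chips; eligible A, B, C
Layer 23-24: 2 each from A, C = 2*2 = 4 chips; eligible A, C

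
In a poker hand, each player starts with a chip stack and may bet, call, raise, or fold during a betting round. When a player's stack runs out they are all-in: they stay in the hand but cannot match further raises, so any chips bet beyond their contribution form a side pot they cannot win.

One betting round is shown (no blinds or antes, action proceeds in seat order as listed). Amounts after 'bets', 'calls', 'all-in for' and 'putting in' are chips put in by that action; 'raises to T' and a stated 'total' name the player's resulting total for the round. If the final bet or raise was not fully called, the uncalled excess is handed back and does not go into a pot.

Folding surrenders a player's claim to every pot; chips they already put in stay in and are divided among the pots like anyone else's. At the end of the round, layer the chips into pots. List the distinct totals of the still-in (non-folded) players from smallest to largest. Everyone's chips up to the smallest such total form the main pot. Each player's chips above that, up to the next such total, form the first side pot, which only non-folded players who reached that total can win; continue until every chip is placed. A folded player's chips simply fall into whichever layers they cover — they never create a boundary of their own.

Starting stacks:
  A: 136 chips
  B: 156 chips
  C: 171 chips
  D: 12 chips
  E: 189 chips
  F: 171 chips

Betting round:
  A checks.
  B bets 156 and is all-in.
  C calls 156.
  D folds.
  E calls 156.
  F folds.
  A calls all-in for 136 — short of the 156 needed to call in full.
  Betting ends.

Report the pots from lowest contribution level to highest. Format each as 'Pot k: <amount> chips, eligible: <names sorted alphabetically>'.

Contributions: A=136, B=156, C=156, E=156
Folded: D, F
Pot levels (distinct totals of non-folded players): 136, 156
Layer 1-136: 136 each from A, B, C, E = 136*4 = 544 chips; eligible A, B, C, E
Layer 137-156: 20 each from B, C, E = 20*3 = 60 chips; eligible B, C, E

Pot 1: 544 chips, eligible: A, B, C, E
Pot 2: 60 chips, eligible: B, C, E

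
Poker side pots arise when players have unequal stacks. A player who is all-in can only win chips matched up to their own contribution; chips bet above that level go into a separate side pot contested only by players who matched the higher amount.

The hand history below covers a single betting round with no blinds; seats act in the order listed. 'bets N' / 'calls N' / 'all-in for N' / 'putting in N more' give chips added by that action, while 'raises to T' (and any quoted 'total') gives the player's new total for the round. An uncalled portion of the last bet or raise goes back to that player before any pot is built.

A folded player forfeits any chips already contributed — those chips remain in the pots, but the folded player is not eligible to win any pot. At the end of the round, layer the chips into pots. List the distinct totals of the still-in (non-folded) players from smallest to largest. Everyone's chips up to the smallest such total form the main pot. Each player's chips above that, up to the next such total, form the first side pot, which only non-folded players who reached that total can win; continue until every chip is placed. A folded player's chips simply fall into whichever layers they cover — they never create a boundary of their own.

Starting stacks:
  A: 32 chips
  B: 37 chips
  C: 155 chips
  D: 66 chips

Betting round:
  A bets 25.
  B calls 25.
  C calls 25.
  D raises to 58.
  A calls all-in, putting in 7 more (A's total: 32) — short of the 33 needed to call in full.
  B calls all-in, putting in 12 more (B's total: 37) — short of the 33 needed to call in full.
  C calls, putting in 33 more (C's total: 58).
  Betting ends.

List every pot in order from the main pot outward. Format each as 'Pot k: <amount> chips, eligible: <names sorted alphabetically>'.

Pot 1: 128 chips, eligible: A, B, C, D
Pot 2: 15 chips, eligible: B, C, D
Pot 3: 42 chips, eligible: C, D

Derivation:
Contributions: A=32, B=37, C=58, D=58
Pot levels (distinct totals of non-folded players): 32, 37, 58
Layer 1-32: 32 each from A, B, C, D = 32*4 = 128 chips; eligible A, B, C, D
Layer 33-37: 5 each from B, C, D = 5*3 = 15 chips; eligible B, C, D
Layer 38-58: 21 each from C, D = 21*2 = 42 chips; eligible C, D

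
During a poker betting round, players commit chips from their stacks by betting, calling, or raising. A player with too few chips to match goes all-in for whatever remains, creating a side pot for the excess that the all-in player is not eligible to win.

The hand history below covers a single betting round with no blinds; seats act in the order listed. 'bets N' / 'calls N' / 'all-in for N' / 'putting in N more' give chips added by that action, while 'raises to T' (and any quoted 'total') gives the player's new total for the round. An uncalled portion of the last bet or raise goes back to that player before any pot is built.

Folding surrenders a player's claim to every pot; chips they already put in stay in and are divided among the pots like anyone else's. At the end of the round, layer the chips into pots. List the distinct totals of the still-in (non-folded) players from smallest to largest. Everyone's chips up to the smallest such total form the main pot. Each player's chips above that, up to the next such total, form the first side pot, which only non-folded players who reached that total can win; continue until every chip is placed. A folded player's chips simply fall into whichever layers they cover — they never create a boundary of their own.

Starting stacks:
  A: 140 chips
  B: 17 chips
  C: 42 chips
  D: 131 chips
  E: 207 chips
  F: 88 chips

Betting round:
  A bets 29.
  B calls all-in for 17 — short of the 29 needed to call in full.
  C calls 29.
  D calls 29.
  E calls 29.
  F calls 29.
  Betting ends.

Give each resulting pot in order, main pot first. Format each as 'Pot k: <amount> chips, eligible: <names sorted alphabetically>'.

Contributions: A=29, B=17, C=29, D=29, E=29, F=29
Pot levels (distinct totals of non-folded players): 17, 29
Layer 1-17: 17 each from A, B, C, D, E, F = 17*6 = 102 chips; eligible A, B, C, D, E, F
Layer 18-29: 12 each from A, C, D, E, F = 12*5 = 60 chips; eligible A, C, D, E, F

Pot 1: 102 chips, eligible: A, B, C, D, E, F
Pot 2: 60 chips, eligible: A, C, D, E, F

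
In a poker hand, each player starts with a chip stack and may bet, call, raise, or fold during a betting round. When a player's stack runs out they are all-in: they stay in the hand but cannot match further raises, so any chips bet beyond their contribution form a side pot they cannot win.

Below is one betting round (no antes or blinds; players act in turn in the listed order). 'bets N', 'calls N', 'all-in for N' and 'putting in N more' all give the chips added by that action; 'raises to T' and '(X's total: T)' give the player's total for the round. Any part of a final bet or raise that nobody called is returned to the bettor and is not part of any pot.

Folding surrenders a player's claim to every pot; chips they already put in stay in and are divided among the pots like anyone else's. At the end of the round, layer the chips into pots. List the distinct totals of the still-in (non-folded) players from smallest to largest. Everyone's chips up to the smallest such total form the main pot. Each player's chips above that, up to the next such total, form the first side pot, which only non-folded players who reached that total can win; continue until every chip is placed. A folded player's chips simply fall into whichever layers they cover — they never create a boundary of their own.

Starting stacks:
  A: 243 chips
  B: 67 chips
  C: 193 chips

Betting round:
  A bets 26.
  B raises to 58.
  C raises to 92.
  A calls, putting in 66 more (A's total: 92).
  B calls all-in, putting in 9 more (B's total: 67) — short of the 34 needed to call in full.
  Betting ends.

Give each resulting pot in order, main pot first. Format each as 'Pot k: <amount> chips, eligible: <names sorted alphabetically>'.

Pot 1: 201 chips, eligible: A, B, C
Pot 2: 50 chips, eligible: A, C

Derivation:
Contributions: A=92, B=67, C=92
Pot levels (distinct totals of non-folded players): 67, 92
Layer 1-67: 67 each from A, B, C = 67*3 = 201 chips; eligible A, B, C
Layer 68-92: 25 each from A, C = 25*2 = 50 chips; eligible A, C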